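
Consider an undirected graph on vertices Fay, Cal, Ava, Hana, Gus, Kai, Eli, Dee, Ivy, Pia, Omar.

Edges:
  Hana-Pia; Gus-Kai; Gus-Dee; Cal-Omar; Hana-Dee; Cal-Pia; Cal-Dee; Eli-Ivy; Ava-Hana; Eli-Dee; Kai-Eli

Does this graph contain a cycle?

Yes

DFS, tracking each vertex's parent; an edge to a visited non-parent vertex closes a cycle.
Start from Ava:
visit Ava (parent –)
  visit Hana (parent Ava)
    visit Dee (parent Hana)
      visit Gus (parent Dee)
        visit Kai (parent Gus)
          Kai–Gus: parent, skip
          visit Eli (parent Kai)
            visit Ivy (parent Eli)
              Ivy–Eli: parent, skip
            Eli–Dee: Dee visited and ≠ parent → cycle
Cycle: Dee – Gus – Kai – Eli – Dee.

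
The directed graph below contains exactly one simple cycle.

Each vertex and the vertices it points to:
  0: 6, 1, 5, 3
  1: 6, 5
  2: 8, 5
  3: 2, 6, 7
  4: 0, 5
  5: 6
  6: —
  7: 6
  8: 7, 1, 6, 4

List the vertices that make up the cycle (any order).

0, 2, 3, 4, 8

DFS with gray/black marking from 3:
3 gray
  2 gray
    8 gray
      7 gray
        6 gray
        6 black
      7 black
      1 gray
        1→6: 6 black — skip
        5 gray
          5→6: 6 black — skip
        5 black
      1 black
      8→6: 6 black — skip
      4 gray
        0 gray
          0→6: 6 black — skip
          0→1: 1 black — skip
          0→5: 5 black — skip
          0→3: 3 is gray → back edge
Back edge closes the cycle 3 → 2 → 8 → 4 → 0 → 3; its vertices are {0, 2, 3, 4, 8}.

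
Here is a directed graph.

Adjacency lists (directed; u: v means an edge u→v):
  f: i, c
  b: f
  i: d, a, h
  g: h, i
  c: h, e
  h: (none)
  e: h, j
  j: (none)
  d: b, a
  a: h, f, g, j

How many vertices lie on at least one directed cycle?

A vertex is on a directed cycle iff it belongs to a strongly connected component of size ≥ 2 (or has a self-loop).
The vertices on cycles are {a, b, d, f, g, i} — 6 in total.

6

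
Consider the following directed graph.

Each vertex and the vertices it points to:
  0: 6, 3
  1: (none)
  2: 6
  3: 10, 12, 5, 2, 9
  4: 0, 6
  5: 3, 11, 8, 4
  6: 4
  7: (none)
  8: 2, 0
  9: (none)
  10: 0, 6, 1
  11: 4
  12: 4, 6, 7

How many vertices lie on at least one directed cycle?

10

A vertex is on a directed cycle iff it belongs to a strongly connected component of size ≥ 2 (or has a self-loop).
The vertices on cycles are {0, 2, 3, 4, 5, 6, 8, 10, 11, 12} — 10 in total.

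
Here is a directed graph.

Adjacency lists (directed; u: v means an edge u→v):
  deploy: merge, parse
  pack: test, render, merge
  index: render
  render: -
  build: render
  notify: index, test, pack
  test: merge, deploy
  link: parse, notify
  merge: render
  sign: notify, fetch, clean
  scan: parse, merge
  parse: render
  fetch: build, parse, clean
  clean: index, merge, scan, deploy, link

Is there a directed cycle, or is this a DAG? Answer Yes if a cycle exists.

DFS with white/gray/black marking, starting from parse:
parse gray
  render gray
  render black
parse black
deploy gray
  merge gray
    merge→render: render black — skip
  merge black
  deploy→parse: parse black — skip
deploy black
pack gray
  test gray
    test→merge: merge black — skip
    test→deploy: deploy black — skip
  test black
  pack→render: render black — skip
  pack→merge: merge black — skip
pack black
index gray
  index→render: render black — skip
index black
build gray
  build→render: render black — skip
build black
notify gray
  notify→index: index black — skip
  notify→test: test black — skip
  notify→pack: pack black — skip
notify black
link gray
  link→parse: parse black — skip
  link→notify: notify black — skip
link black
sign gray
  sign→notify: notify black — skip
  fetch gray
    fetch→build: build black — skip
    fetch→parse: parse black — skip
    clean gray
      clean→index: index black — skip
      clean→merge: merge black — skip
      scan gray
        scan→parse: parse black — skip
        scan→merge: merge black — skip
      scan black
      clean→deploy: deploy black — skip
      clean→link: link black — skip
    clean black
  fetch black
  sign→clean: clean black — skip
sign black
Every edge goes to a white or black vertex — no back edge, so the graph is acyclic.

No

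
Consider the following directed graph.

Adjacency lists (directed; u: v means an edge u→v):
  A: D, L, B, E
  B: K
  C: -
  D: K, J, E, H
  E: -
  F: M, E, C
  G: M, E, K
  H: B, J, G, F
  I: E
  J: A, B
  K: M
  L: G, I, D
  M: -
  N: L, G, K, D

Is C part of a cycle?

No

C lies on a cycle iff there is a path from C back to itself.
Exploring from C, it never reaches itself; equivalently, its strongly connected component is a singleton.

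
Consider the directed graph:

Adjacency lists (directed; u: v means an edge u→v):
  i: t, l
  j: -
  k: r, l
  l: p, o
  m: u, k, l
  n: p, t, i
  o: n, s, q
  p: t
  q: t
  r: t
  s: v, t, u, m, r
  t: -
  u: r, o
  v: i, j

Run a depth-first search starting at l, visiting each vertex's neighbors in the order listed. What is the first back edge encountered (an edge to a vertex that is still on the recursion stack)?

i→l

DFS from l (visiting each vertex's neighbors in the order listed); mark gray on enter, black on exit:
l gray
  p gray
    t gray
    t black
  p black
  o gray
    n gray
      n→p: p black — skip
      n→t: t black — skip
      i gray
        i→t: t black — skip
        i→l: l is gray → back edge
First back edge: i → l.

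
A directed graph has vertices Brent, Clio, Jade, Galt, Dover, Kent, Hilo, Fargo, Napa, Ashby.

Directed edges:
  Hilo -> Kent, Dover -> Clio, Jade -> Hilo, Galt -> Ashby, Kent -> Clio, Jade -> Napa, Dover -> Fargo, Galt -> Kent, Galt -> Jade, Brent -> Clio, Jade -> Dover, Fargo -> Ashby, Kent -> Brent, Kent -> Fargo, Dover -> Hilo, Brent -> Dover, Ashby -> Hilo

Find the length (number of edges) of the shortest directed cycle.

4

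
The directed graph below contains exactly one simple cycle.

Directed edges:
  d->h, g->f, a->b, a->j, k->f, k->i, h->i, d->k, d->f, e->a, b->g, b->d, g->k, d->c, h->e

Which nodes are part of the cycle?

DFS with gray/black marking from b:
b gray
  g gray
    f gray
    f black
    k gray
      k→f: f black — skip
      i gray
      i black
    k black
  g black
  d gray
    d→f: f black — skip
    h gray
      h→i: i black — skip
      e gray
        a gray
          j gray
          j black
          a→b: b is gray → back edge
Back edge closes the cycle b → d → h → e → a → b; its vertices are {a, b, d, e, h}.

a, b, d, e, h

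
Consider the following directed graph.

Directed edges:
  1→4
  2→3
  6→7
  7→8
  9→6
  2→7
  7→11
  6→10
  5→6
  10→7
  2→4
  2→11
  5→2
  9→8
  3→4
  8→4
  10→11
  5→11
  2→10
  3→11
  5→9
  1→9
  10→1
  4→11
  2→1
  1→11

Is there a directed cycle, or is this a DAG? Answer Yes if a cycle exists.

Yes

DFS with white/gray/black marking, starting from 11:
11 gray
11 black
1 gray
  4 gray
    4→11: 11 black — skip
  4 black
  9 gray
    6 gray
      10 gray
        7 gray
          8 gray
            8→4: 4 black — skip
          8 black
          7→11: 11 black — skip
        7 black
        10→11: 11 black — skip
        10→1: 1 is gray → back edge
Back edge found, so a cycle exists: 1 → 9 → 6 → 10 → 1.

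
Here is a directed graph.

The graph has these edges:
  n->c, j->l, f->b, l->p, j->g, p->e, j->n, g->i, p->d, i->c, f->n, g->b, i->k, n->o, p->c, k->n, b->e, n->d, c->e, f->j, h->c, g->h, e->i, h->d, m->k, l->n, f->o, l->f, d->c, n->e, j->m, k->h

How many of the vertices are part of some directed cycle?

A vertex is on a directed cycle iff it belongs to a strongly connected component of size ≥ 2 (or has a self-loop).
The vertices on cycles are {c, d, e, f, h, i, j, k, l, n} — 10 in total.

10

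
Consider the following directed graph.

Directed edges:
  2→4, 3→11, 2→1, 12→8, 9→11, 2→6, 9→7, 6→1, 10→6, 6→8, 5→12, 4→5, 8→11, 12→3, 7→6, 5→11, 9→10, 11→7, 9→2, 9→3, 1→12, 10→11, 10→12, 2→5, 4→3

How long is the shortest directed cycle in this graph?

4

For each vertex v, BFS finds the shortest path from v back to v.
The shortest such closed walk is 7 → 6 → 8 → 11 → 7, length 4.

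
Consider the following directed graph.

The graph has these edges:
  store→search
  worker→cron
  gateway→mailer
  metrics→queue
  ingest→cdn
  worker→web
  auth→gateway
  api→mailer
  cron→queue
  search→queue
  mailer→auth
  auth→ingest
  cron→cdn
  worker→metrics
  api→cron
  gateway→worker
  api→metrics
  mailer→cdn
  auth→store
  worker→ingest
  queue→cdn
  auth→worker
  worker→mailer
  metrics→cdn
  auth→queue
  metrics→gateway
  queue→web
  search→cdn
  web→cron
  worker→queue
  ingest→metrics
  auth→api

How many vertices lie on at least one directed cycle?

A vertex is on a directed cycle iff it belongs to a strongly connected component of size ≥ 2 (or has a self-loop).
The vertices on cycles are {api, web, auth, cron, queue, ingest, mailer, worker, gateway, metrics} — 10 in total.

10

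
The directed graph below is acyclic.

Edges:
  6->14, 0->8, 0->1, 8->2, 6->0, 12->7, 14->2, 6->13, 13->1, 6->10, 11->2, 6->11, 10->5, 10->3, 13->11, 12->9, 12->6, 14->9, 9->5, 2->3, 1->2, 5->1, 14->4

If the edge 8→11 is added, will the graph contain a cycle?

No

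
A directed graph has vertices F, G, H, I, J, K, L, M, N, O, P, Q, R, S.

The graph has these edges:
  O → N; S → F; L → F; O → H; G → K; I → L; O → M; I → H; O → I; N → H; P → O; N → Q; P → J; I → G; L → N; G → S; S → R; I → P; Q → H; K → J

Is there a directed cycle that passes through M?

M lies on a cycle iff there is a path from M back to itself.
Exploring from M, it never reaches itself; equivalently, its strongly connected component is a singleton.

No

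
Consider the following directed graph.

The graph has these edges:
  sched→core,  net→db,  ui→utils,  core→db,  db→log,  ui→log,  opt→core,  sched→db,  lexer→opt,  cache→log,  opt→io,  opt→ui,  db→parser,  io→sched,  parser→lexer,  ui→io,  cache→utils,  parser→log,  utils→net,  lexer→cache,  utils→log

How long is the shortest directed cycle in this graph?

5

For each vertex v, BFS finds the shortest path from v back to v.
The shortest such closed walk is lexer → opt → core → db → parser → lexer, length 5.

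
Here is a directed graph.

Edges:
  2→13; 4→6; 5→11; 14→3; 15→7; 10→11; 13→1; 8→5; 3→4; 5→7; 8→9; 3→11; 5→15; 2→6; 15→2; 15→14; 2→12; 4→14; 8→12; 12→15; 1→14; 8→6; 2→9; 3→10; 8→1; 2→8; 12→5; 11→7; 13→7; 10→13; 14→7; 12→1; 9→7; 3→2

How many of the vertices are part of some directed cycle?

11

A vertex is on a directed cycle iff it belongs to a strongly connected component of size ≥ 2 (or has a self-loop).
The vertices on cycles are {1, 2, 3, 4, 5, 8, 10, 12, 13, 14, 15} — 11 in total.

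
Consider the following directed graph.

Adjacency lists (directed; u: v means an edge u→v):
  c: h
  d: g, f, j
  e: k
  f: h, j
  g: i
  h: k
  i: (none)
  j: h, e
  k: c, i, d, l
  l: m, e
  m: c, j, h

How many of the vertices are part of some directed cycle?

A vertex is on a directed cycle iff it belongs to a strongly connected component of size ≥ 2 (or has a self-loop).
The vertices on cycles are {c, d, e, f, h, j, k, l, m} — 9 in total.

9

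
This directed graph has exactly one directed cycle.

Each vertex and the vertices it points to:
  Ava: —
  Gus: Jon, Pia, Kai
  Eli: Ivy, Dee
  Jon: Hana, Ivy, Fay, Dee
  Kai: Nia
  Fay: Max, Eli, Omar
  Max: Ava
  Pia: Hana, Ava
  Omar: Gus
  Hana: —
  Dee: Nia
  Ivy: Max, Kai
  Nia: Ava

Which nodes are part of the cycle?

Fay, Gus, Jon, Omar

DFS with gray/black marking from Omar:
Omar gray
  Gus gray
    Jon gray
      Hana gray
      Hana black
      Ivy gray
        Max gray
          Ava gray
          Ava black
        Max black
        Kai gray
          Nia gray
            Nia→Ava: Ava black — skip
          Nia black
        Kai black
      Ivy black
      Fay gray
        Fay→Max: Max black — skip
        Eli gray
          Eli→Ivy: Ivy black — skip
          Dee gray
            Dee→Nia: Nia black — skip
          Dee black
        Eli black
        Fay→Omar: Omar is gray → back edge
Back edge closes the cycle Omar → Gus → Jon → Fay → Omar; its vertices are {Fay, Gus, Jon, Omar}.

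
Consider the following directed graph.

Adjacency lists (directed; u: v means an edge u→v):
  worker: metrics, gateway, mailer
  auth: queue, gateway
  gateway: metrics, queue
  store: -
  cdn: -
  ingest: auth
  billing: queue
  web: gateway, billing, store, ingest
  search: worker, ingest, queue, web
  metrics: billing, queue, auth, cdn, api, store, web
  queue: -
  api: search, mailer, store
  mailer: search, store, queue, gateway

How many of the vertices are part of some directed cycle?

9

A vertex is on a directed cycle iff it belongs to a strongly connected component of size ≥ 2 (or has a self-loop).
The vertices on cycles are {api, web, auth, ingest, mailer, search, worker, gateway, metrics} — 9 in total.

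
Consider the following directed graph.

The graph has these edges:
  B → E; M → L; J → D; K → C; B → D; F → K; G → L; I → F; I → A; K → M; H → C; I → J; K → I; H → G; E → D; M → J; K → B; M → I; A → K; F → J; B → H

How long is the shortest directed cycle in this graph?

3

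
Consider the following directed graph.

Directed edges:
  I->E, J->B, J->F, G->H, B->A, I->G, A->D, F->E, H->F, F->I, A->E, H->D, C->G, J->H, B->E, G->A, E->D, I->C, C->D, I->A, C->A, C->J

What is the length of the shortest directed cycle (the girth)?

4

For each vertex v, BFS finds the shortest path from v back to v.
The shortest such closed walk is J → F → I → C → J, length 4.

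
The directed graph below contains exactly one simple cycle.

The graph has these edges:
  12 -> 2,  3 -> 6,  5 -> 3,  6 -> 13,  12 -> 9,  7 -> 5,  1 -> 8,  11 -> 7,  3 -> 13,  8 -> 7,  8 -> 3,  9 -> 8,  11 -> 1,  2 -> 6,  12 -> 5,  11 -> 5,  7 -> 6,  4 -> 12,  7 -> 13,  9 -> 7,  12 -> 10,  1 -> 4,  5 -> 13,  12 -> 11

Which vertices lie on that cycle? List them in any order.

1, 4, 11, 12

DFS with gray/black marking from 12:
12 gray
  5 gray
    13 gray
    13 black
    3 gray
      3→13: 13 black — skip
      6 gray
        6→13: 13 black — skip
      6 black
    3 black
  5 black
  11 gray
    1 gray
      4 gray
        4→12: 12 is gray → back edge
Back edge closes the cycle 12 → 11 → 1 → 4 → 12; its vertices are {1, 4, 11, 12}.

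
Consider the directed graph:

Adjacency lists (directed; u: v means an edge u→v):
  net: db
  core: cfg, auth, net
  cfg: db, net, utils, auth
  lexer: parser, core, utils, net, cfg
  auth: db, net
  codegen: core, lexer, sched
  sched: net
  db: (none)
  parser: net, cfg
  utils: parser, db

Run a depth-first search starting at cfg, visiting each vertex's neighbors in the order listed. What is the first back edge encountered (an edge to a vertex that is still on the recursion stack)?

parser→cfg

DFS from cfg (visiting each vertex's neighbors in the order listed); mark gray on enter, black on exit:
cfg gray
  db gray
  db black
  net gray
    net→db: db black — skip
  net black
  utils gray
    parser gray
      parser→net: net black — skip
      parser→cfg: cfg is gray → back edge
First back edge: parser → cfg.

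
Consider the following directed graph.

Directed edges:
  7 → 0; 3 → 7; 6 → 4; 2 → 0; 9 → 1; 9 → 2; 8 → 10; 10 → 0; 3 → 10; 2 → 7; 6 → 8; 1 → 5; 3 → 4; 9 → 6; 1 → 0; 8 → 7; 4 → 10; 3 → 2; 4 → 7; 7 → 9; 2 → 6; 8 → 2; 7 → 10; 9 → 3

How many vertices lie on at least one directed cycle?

7

A vertex is on a directed cycle iff it belongs to a strongly connected component of size ≥ 2 (or has a self-loop).
The vertices on cycles are {2, 3, 4, 6, 7, 8, 9} — 7 in total.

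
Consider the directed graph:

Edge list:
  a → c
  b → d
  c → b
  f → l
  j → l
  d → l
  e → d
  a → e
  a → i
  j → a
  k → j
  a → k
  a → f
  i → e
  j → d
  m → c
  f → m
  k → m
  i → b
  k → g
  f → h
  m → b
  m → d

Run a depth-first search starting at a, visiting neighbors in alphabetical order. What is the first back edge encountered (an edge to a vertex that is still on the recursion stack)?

j→a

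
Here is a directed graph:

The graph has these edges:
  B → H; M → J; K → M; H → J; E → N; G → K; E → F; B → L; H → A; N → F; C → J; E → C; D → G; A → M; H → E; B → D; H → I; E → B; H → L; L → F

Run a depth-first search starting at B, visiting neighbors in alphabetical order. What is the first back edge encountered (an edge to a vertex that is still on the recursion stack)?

E→B

DFS from B (visiting neighbors in alphabetical order); mark gray on enter, black on exit:
B gray
  D gray
    G gray
      K gray
        M gray
          J gray
          J black
        M black
      K black
    G black
  D black
  H gray
    A gray
      A→M: M black — skip
    A black
    E gray
      E→B: B is gray → back edge
First back edge: E → B.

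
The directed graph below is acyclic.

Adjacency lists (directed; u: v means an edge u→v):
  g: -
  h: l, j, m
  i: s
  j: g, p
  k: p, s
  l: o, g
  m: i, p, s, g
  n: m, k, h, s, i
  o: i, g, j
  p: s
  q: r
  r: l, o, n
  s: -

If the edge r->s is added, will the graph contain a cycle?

Adding r→s creates a cycle iff s can already reach r.
Explore from s: no path reaches r. The graph stays acyclic.

No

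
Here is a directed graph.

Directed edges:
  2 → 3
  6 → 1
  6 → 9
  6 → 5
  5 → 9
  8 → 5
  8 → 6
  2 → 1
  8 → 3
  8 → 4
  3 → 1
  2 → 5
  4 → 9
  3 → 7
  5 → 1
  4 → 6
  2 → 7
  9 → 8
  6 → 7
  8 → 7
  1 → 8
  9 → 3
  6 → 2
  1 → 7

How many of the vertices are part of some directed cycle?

8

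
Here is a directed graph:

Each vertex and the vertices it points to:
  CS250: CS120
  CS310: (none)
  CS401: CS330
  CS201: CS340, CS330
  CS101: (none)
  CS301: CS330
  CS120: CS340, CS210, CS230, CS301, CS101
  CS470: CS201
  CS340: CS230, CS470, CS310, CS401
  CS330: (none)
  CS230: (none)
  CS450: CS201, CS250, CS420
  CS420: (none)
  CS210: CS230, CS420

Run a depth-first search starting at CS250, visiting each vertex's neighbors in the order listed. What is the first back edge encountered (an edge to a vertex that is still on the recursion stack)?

DFS from CS250 (visiting each vertex's neighbors in the order listed); mark gray on enter, black on exit:
CS250 gray
  CS120 gray
    CS340 gray
      CS230 gray
      CS230 black
      CS470 gray
        CS201 gray
          CS201→CS340: CS340 is gray → back edge
First back edge: CS201 → CS340.

CS201->CS340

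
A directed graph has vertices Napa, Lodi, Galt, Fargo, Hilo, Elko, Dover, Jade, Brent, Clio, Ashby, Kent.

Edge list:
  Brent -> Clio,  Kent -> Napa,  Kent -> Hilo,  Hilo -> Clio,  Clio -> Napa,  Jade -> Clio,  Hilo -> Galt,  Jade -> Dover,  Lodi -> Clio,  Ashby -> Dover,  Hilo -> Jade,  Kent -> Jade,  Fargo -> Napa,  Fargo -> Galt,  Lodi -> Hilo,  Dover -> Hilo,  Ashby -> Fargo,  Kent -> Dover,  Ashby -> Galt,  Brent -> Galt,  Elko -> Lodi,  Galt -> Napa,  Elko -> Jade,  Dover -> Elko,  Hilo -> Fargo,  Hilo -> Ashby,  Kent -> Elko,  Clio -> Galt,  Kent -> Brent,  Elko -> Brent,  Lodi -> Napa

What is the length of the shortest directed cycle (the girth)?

3

For each vertex v, BFS finds the shortest path from v back to v.
The shortest such closed walk is Elko → Jade → Dover → Elko, length 3.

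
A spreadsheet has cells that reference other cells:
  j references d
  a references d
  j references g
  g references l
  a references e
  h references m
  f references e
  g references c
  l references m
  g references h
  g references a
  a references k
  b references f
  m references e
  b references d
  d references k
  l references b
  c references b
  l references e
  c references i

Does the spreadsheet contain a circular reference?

No

DFS with white/gray/black marking, starting from k:
k gray
k black
d gray
  d→k: k black — skip
d black
e gray
e black
a gray
  a→k: k black — skip
  a→d: d black — skip
  a→e: e black — skip
a black
i gray
i black
g gray
  l gray
    l→e: e black — skip
    m gray
      m→e: e black — skip
    m black
    b gray
      b→d: d black — skip
      f gray
        f→e: e black — skip
      f black
    b black
  l black
  h gray
    h→m: m black — skip
  h black
  c gray
    c→i: i black — skip
    c→b: b black — skip
  c black
  g→a: a black — skip
g black
j gray
  j→g: g black — skip
  j→d: d black — skip
j black
Every edge goes to a white or black vertex — no back edge, so the graph is acyclic.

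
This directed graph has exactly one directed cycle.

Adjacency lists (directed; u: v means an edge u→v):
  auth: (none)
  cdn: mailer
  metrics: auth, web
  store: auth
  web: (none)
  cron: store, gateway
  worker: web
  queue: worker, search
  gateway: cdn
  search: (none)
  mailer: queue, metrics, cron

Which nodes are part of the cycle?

cdn, cron, mailer, gateway

DFS with gray/black marking from mailer:
mailer gray
  queue gray
    worker gray
      web gray
      web black
    worker black
    search gray
    search black
  queue black
  metrics gray
    auth gray
    auth black
    metrics→web: web black — skip
  metrics black
  cron gray
    store gray
      store→auth: auth black — skip
    store black
    gateway gray
      cdn gray
        cdn→mailer: mailer is gray → back edge
Back edge closes the cycle mailer → cron → gateway → cdn → mailer; its vertices are {cdn, cron, mailer, gateway}.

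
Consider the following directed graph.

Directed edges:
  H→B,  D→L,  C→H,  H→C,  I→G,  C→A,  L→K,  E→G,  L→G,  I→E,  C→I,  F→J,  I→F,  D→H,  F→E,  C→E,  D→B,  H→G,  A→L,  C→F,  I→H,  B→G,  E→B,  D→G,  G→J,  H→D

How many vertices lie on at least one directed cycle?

4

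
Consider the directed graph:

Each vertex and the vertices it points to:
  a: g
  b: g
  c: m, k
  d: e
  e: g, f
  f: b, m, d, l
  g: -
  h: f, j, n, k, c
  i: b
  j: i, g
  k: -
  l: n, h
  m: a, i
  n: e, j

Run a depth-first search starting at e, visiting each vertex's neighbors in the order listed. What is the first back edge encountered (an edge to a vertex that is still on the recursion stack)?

DFS from e (visiting each vertex's neighbors in the order listed); mark gray on enter, black on exit:
e gray
  g gray
  g black
  f gray
    b gray
      b→g: g black — skip
    b black
    m gray
      a gray
        a→g: g black — skip
      a black
      i gray
        i→b: b black — skip
      i black
    m black
    d gray
      d→e: e is gray → back edge
First back edge: d → e.

d→e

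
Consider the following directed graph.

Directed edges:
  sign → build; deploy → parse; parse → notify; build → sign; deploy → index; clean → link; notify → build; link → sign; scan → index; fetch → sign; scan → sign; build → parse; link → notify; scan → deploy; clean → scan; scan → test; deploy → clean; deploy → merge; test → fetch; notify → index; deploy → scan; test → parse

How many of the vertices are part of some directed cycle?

A vertex is on a directed cycle iff it belongs to a strongly connected component of size ≥ 2 (or has a self-loop).
The vertices on cycles are {scan, sign, build, clean, parse, deploy, notify} — 7 in total.

7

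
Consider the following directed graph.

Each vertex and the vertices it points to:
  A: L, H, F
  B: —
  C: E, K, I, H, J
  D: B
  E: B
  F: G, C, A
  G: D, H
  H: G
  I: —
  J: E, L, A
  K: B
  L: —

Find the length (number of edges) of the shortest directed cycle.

2

For each vertex v, BFS finds the shortest path from v back to v.
The shortest such closed walk is A → F → A, length 2.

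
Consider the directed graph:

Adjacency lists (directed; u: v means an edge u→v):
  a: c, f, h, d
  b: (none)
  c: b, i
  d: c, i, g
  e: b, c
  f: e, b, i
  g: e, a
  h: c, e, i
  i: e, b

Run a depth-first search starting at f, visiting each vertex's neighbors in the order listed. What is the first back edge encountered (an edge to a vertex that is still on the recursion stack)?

DFS from f (visiting each vertex's neighbors in the order listed); mark gray on enter, black on exit:
f gray
  e gray
    b gray
    b black
    c gray
      c→b: b black — skip
      i gray
        i→e: e is gray → back edge
First back edge: i → e.

i→e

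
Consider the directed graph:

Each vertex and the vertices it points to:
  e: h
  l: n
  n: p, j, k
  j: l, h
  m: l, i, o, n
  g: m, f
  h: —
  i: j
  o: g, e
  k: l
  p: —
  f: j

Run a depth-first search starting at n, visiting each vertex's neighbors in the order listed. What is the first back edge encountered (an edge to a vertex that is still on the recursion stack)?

DFS from n (visiting each vertex's neighbors in the order listed); mark gray on enter, black on exit:
n gray
  p gray
  p black
  j gray
    l gray
      l→n: n is gray → back edge
First back edge: l → n.

l→n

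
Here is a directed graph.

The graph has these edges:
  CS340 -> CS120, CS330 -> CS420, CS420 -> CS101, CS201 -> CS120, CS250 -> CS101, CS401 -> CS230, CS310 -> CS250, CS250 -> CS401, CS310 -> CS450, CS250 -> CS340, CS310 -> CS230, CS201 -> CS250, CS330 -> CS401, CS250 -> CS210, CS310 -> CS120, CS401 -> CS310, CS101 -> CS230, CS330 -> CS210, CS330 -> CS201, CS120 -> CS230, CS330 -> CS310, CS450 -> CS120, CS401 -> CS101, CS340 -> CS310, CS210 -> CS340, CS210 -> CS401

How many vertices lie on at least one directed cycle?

5

A vertex is on a directed cycle iff it belongs to a strongly connected component of size ≥ 2 (or has a self-loop).
The vertices on cycles are {CS210, CS250, CS310, CS340, CS401} — 5 in total.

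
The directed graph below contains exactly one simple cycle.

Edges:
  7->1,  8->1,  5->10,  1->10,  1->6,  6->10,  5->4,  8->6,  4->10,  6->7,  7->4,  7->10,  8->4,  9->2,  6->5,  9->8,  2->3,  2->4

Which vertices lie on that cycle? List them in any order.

DFS with gray/black marking from 6:
6 gray
  5 gray
    4 gray
      10 gray
      10 black
    4 black
    5→10: 10 black — skip
  5 black
  6→10: 10 black — skip
  7 gray
    7→10: 10 black — skip
    7→4: 4 black — skip
    1 gray
      1→6: 6 is gray → back edge
Back edge closes the cycle 6 → 7 → 1 → 6; its vertices are {1, 6, 7}.

1, 6, 7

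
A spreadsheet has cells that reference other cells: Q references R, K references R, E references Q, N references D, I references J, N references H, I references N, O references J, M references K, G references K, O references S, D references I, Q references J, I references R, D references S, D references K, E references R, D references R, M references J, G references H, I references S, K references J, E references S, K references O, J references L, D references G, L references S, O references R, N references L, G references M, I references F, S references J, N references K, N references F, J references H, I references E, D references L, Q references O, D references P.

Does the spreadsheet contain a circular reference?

Yes

DFS with white/gray/black marking, starting from Q:
Q gray
  O gray
    J gray
      H gray
      H black
      L gray
        S gray
          S→J: J is gray → back edge
Back edge found, so a cycle exists: J → L → S → J.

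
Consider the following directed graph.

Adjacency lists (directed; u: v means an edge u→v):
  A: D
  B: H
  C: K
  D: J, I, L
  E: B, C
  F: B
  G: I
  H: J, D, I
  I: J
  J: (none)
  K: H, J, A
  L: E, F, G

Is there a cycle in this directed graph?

DFS with white/gray/black marking, starting from A:
A gray
  D gray
    J gray
    J black
    I gray
      I→J: J black — skip
    I black
    L gray
      E gray
        B gray
          H gray
            H→J: J black — skip
            H→D: D is gray → back edge
Back edge found, so a cycle exists: D → L → E → B → H → D.

Yes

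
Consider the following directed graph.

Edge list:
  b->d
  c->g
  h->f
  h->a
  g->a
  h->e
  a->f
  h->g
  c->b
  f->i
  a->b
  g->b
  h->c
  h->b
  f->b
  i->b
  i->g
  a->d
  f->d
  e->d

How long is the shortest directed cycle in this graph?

For each vertex v, BFS finds the shortest path from v back to v.
The shortest such closed walk is f → i → g → a → f, length 4.

4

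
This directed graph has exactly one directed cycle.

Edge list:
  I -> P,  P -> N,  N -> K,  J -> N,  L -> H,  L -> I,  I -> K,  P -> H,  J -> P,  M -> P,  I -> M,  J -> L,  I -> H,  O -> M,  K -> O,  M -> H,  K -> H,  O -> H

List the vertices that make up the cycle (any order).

K, M, N, O, P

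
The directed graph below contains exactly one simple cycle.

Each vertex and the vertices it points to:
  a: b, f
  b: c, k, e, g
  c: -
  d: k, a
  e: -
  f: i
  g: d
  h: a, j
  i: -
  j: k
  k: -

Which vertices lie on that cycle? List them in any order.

a, b, d, g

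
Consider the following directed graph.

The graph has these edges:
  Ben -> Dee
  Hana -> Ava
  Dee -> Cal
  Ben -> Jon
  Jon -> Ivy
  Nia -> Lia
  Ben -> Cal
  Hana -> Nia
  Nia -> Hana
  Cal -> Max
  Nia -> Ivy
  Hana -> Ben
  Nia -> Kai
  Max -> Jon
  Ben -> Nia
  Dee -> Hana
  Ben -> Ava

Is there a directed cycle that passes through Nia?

Yes

Nia is on a cycle iff Nia can reach itself via ≥1 edge.
Nia → Hana → Nia — yes.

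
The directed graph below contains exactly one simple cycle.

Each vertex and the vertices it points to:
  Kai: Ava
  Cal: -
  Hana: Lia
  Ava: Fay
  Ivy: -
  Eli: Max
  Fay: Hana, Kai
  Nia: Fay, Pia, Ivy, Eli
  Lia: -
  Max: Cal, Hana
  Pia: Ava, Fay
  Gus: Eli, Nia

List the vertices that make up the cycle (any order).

Ava, Fay, Kai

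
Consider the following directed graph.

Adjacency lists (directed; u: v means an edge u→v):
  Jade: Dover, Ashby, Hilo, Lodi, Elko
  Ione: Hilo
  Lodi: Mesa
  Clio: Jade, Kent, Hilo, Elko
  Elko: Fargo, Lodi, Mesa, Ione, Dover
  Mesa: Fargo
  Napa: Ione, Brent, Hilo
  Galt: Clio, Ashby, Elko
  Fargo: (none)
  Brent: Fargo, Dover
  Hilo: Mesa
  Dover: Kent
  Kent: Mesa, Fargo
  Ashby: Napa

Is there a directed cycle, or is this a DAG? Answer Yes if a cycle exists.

No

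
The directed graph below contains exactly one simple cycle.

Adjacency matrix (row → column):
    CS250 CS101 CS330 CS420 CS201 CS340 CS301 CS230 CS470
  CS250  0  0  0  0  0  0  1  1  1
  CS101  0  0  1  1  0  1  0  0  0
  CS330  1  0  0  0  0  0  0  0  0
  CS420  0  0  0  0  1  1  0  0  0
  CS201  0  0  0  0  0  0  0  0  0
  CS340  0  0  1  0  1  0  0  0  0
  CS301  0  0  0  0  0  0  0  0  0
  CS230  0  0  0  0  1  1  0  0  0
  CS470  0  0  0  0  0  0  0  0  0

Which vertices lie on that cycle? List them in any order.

CS230, CS250, CS330, CS340

DFS with gray/black marking from CS330:
CS330 gray
  CS250 gray
    CS470 gray
    CS470 black
    CS230 gray
      CS340 gray
        CS201 gray
        CS201 black
        CS340→CS330: CS330 is gray → back edge
Back edge closes the cycle CS330 → CS250 → CS230 → CS340 → CS330; its vertices are {CS230, CS250, CS330, CS340}.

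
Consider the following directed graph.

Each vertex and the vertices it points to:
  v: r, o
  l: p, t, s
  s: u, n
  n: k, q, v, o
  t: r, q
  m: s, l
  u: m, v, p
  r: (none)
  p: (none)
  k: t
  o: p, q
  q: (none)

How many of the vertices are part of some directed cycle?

4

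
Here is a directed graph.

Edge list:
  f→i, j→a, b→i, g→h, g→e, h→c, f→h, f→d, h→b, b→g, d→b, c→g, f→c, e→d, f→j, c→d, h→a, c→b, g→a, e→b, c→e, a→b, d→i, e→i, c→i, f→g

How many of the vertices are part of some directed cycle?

7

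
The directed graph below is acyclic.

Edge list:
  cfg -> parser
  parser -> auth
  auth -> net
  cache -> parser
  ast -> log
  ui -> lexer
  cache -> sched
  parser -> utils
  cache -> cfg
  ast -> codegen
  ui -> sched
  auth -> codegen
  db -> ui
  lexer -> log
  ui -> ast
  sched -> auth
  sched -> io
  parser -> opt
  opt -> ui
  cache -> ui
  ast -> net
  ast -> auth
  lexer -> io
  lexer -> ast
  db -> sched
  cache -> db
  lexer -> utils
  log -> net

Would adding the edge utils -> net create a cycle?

Adding utils→net creates a cycle iff net can already reach utils.
Explore from net: no path reaches utils. The graph stays acyclic.

No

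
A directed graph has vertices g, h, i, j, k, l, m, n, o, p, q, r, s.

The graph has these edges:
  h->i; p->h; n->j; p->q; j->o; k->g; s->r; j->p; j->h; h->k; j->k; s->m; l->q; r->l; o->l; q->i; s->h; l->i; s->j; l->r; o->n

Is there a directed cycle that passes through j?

Yes

j is on a cycle iff j can reach itself via ≥1 edge.
j → o → n → j — yes.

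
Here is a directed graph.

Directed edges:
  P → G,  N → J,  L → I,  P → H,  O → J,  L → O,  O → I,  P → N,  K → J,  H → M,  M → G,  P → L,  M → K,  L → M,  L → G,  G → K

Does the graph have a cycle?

No

DFS with white/gray/black marking, starting from G:
G gray
  K gray
    J gray
    J black
  K black
G black
H gray
  M gray
    M→G: G black — skip
    M→K: K black — skip
  M black
H black
I gray
I black
L gray
  L→G: G black — skip
  L→M: M black — skip
  L→I: I black — skip
  O gray
    O→J: J black — skip
    O→I: I black — skip
  O black
L black
N gray
  N→J: J black — skip
N black
P gray
  P→H: H black — skip
  P→N: N black — skip
  P→L: L black — skip
  P→G: G black — skip
P black
Every edge goes to a white or black vertex — no back edge, so the graph is acyclic.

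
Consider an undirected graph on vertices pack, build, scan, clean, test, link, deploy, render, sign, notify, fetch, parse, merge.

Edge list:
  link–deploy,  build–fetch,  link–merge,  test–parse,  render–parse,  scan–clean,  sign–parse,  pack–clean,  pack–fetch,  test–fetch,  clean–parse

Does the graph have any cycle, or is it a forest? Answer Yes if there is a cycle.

Yes

DFS, tracking each vertex's parent; an edge to a visited non-parent vertex closes a cycle.
Start from sign:
visit sign (parent –)
  visit parse (parent sign)
    visit clean (parent parse)
      clean–parse: parent, skip
      visit pack (parent clean)
        pack–clean: parent, skip
        visit fetch (parent pack)
          visit test (parent fetch)
            test–parse: parse visited and ≠ parent → cycle
Cycle: parse – clean – pack – fetch – test – parse.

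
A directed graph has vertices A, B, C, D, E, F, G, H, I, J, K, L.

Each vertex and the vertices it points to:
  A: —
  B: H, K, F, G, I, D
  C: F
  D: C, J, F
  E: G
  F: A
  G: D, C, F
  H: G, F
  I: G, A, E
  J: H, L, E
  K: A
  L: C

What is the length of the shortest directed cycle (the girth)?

4

For each vertex v, BFS finds the shortest path from v back to v.
The shortest such closed walk is H → G → D → J → H, length 4.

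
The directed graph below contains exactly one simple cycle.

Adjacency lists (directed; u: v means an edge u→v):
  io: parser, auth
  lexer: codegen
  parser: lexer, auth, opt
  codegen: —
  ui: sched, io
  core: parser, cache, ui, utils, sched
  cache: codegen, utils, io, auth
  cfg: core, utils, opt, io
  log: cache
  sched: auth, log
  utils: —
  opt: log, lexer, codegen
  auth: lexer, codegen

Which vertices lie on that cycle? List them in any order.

io, log, opt, cache, parser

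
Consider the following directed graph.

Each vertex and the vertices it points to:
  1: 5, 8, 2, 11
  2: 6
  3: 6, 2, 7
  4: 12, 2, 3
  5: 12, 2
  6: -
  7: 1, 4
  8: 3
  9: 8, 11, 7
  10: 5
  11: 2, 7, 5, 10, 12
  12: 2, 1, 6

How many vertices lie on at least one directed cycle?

A vertex is on a directed cycle iff it belongs to a strongly connected component of size ≥ 2 (or has a self-loop).
The vertices on cycles are {1, 3, 4, 5, 7, 8, 10, 11, 12} — 9 in total.

9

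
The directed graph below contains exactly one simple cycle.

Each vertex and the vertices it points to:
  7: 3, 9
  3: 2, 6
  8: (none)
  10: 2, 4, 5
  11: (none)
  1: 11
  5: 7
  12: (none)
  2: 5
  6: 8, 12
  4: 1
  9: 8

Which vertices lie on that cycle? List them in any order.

DFS with gray/black marking from 2:
2 gray
  5 gray
    7 gray
      3 gray
        3→2: 2 is gray → back edge
Back edge closes the cycle 2 → 5 → 7 → 3 → 2; its vertices are {2, 3, 5, 7}.

2, 3, 5, 7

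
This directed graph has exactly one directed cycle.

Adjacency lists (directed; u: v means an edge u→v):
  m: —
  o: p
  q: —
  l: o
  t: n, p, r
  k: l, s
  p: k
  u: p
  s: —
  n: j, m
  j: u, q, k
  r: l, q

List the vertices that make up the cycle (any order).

DFS with gray/black marking from k:
k gray
  l gray
    o gray
      p gray
        p→k: k is gray → back edge
Back edge closes the cycle k → l → o → p → k; its vertices are {k, l, o, p}.

k, l, o, p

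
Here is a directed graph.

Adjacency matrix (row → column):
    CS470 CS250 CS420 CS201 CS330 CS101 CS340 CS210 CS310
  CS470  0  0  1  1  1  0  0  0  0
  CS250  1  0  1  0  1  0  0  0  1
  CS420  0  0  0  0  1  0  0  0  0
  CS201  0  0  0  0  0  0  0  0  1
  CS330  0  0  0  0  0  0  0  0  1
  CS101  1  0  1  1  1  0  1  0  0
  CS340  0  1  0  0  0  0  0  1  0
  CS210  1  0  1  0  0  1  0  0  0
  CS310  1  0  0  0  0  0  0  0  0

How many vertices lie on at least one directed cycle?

8

A vertex is on a directed cycle iff it belongs to a strongly connected component of size ≥ 2 (or has a self-loop).
The vertices on cycles are {CS101, CS201, CS210, CS310, CS330, CS340, CS420, CS470} — 8 in total.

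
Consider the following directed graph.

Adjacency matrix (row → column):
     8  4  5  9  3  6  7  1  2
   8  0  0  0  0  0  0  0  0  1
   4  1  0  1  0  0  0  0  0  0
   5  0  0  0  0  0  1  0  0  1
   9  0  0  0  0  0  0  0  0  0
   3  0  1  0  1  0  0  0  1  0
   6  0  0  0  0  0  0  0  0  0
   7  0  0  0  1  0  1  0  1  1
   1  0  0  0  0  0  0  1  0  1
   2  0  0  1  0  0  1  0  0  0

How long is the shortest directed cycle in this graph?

For each vertex v, BFS finds the shortest path from v back to v.
The shortest such closed walk is 5 → 2 → 5, length 2.

2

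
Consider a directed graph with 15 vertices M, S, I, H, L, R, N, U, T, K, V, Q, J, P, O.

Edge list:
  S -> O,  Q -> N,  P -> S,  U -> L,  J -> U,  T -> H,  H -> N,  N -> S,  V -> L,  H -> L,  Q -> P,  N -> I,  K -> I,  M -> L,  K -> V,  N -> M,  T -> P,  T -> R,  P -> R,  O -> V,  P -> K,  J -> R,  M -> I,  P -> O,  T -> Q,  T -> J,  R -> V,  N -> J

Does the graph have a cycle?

No

DFS with white/gray/black marking, starting from M:
M gray
  L gray
  L black
  I gray
  I black
M black
S gray
  O gray
    V gray
      V→L: L black — skip
    V black
  O black
S black
H gray
  H→L: L black — skip
  N gray
    N→S: S black — skip
    N→I: I black — skip
    N→M: M black — skip
    J gray
      U gray
        U→L: L black — skip
      U black
      R gray
        R→V: V black — skip
      R black
    J black
  N black
H black
T gray
  T→R: R black — skip
  Q gray
    Q→N: N black — skip
    P gray
      P→R: R black — skip
      P→O: O black — skip
      K gray
        K→I: I black — skip
        K→V: V black — skip
      K black
      P→S: S black — skip
    P black
  Q black
  T→H: H black — skip
  T→P: P black — skip
  T→J: J black — skip
T black
Every edge goes to a white or black vertex — no back edge, so the graph is acyclic.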